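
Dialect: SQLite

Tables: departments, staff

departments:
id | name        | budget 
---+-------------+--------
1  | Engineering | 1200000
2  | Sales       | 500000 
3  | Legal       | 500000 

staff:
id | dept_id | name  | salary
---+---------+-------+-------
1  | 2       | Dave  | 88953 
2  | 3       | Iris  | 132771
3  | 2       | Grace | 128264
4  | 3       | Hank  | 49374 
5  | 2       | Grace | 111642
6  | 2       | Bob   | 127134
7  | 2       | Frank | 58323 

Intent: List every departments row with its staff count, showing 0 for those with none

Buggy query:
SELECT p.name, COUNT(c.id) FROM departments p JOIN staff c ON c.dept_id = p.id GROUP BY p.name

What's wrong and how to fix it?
Bug: INNER JOIN drops departments rows that have no matching staff rows

Fix: Switch to LEFT JOIN to retain unmatched parent rows

Corrected query:
SELECT p.name, COUNT(c.id) FROM departments p LEFT JOIN staff c ON c.dept_id = p.id GROUP BY p.name

Result:
name        | COUNT(c.id)
------------+------------
Engineering | 0          
Legal       | 2          
Sales       | 5          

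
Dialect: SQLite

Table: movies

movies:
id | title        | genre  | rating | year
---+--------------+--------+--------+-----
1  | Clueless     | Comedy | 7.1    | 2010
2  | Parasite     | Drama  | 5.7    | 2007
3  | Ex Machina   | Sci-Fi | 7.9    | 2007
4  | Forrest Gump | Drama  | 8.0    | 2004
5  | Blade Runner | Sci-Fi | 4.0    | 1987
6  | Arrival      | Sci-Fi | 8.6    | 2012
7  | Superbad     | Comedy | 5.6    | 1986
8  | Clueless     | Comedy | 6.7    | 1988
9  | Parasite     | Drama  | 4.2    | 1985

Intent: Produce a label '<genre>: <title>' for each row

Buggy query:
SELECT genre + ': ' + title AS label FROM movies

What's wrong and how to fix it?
Bug: SQLite uses || for string concatenation; + coerces text to numbers (yielding 0)

Fix: Use the || operator for string concatenation

Corrected query:
SELECT genre || ': ' || title AS label FROM movies

Result:
label               
--------------------
Comedy: Clueless    
Drama: Parasite     
Sci-Fi: Ex Machina  
Drama: Forrest Gump 
Sci-Fi: Blade Runner
Sci-Fi: Arrival     
Comedy: Superbad    
Comedy: Clueless    
Drama: Parasite     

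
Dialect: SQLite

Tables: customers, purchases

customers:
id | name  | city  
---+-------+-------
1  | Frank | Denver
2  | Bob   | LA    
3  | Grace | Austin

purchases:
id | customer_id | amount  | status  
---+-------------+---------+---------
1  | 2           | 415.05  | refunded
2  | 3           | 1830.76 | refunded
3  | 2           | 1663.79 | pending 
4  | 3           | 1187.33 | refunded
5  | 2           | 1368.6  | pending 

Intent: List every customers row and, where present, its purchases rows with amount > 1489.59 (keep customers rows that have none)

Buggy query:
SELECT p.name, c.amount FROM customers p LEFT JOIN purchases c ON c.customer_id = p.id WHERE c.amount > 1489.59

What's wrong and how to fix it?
Bug: A WHERE condition on the right-hand table after LEFT JOIN drops unmatched parents

Fix: Move the right-table condition into the ON clause so unmatched parents are kept

Corrected query:
SELECT p.name, c.amount FROM customers p LEFT JOIN purchases c ON c.customer_id = p.id AND c.amount > 1489.59

Result:
name  | amount 
------+--------
Frank | NULL   
Bob   | 1663.79
Grace | 1830.76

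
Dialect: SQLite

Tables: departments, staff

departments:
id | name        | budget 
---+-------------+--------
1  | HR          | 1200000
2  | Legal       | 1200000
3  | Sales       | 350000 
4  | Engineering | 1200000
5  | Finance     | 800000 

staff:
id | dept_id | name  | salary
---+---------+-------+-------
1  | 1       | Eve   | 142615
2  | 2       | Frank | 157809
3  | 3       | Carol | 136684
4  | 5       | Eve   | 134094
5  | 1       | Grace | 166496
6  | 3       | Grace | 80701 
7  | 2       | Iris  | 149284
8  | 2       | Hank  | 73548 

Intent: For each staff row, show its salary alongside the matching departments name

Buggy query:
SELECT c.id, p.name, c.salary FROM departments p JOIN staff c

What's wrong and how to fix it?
Bug: JOIN with no ON clause produces a cartesian product; every staff row pairs with every departments row

Fix: Add ON c.dept_id = p.id to the JOIN

Corrected query:
SELECT c.id, p.name, c.salary FROM departments p JOIN staff c ON c.dept_id = p.id

Result:
id | name    | salary
---+---------+-------
1  | HR      | 142615
2  | Legal   | 157809
3  | Sales   | 136684
4  | Finance | 134094
5  | HR      | 166496
6  | Sales   | 80701 
7  | Legal   | 149284
8  | Legal   | 73548 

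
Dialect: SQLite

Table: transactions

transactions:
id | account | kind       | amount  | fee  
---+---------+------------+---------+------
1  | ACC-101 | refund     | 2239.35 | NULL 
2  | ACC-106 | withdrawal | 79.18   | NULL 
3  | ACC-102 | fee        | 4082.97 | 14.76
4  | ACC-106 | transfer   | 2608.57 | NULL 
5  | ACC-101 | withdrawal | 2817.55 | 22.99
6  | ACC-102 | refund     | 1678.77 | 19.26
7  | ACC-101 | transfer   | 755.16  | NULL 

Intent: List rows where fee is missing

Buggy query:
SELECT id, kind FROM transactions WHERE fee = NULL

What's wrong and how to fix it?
Bug: '= NULL' is always unknown in SQL three-valued logic, so no rows match

Fix: Use IS NULL to test for NULL

Corrected query:
SELECT id, kind FROM transactions WHERE fee IS NULL

Result:
id | kind      
---+-----------
1  | refund    
2  | withdrawal
4  | transfer  
7  | transfer  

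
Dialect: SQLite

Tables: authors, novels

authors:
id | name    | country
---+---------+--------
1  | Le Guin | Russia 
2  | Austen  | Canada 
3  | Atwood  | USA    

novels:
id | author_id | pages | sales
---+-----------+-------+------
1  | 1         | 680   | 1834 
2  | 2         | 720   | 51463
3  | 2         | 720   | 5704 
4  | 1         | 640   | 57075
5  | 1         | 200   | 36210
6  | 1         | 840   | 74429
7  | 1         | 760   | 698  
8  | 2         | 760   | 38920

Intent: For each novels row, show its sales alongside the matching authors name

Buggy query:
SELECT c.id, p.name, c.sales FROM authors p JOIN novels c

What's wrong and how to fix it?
Bug: Missing join condition: each novels row is matched to all authors rows instead of just its own

Fix: Add ON c.author_id = p.id to the JOIN

Corrected query:
SELECT c.id, p.name, c.sales FROM authors p JOIN novels c ON c.author_id = p.id

Result:
id | name    | sales
---+---------+------
1  | Le Guin | 1834 
2  | Austen  | 51463
3  | Austen  | 5704 
4  | Le Guin | 57075
5  | Le Guin | 36210
6  | Le Guin | 74429
7  | Le Guin | 698  
8  | Austen  | 38920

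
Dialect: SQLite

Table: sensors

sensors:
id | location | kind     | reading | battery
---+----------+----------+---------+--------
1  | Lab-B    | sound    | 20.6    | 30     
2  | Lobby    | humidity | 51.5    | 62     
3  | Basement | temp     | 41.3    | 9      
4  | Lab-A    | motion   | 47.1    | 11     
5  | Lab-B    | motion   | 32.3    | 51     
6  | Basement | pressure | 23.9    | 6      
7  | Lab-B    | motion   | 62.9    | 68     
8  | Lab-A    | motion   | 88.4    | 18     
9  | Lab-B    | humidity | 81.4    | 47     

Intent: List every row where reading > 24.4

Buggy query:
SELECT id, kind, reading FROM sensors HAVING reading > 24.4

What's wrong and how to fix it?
Bug: HAVING filters the output of aggregation, but this query has no GROUP BY and no aggregate functions, so SQLite rejects it (HAVING clause on a non-aggregate query); the condition here is per row

Fix: Use WHERE for row-level filtering

Corrected query:
SELECT id, kind, reading FROM sensors WHERE reading > 24.4

Result:
id | kind     | reading
---+----------+--------
2  | humidity | 51.5   
3  | temp     | 41.3   
4  | motion   | 47.1   
5  | motion   | 32.3   
7  | motion   | 62.9   
8  | motion   | 88.4   
9  | humidity | 81.4   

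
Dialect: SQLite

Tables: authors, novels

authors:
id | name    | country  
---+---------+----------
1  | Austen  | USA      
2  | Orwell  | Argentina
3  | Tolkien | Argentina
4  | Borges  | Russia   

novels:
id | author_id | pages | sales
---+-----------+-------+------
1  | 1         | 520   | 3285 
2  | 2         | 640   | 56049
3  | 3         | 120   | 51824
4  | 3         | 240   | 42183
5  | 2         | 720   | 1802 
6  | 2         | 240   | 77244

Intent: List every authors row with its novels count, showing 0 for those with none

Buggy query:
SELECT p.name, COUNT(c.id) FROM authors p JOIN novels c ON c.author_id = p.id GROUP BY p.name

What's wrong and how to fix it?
Bug: An inner join excludes parents with zero children

Fix: Use LEFT JOIN so parents without children still appear (COUNT(c.id) gives 0)

Corrected query:
SELECT p.name, COUNT(c.id) FROM authors p LEFT JOIN novels c ON c.author_id = p.id GROUP BY p.name

Result:
name    | COUNT(c.id)
--------+------------
Austen  | 1          
Borges  | 0          
Orwell  | 3          
Tolkien | 2          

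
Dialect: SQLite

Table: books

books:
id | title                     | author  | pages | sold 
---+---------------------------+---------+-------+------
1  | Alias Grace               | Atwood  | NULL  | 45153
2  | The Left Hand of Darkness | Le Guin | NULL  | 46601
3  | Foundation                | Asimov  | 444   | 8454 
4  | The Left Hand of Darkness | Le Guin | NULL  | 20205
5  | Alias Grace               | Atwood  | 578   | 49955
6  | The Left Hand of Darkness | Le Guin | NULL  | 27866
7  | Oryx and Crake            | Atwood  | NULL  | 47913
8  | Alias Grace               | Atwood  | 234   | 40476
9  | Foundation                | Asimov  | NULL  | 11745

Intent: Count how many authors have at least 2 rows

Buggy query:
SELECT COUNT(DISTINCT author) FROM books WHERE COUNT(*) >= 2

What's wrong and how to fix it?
Bug: WHERE filters individual rows, not groups, so a group-level COUNT is invalid there

Fix: Use a subquery that GROUPs and filters with HAVING, then count its rows

Corrected query:
SELECT COUNT(*) FROM (SELECT author FROM books GROUP BY author HAVING COUNT(*) >= 2)

Result:
COUNT(*)
--------
3       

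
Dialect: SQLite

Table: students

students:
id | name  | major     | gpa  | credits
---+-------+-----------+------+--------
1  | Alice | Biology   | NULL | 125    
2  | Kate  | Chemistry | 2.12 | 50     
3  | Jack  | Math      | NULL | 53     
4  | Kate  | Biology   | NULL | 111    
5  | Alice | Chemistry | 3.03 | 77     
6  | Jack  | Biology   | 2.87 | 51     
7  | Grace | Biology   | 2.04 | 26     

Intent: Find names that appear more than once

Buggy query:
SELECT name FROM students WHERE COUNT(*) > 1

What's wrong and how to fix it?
Bug: WHERE can't reference COUNT(*); aggregates are computed after WHERE

Fix: GROUP BY name, then filter groups with HAVING COUNT(*) > 1

Corrected query:
SELECT name FROM students GROUP BY name HAVING COUNT(*) > 1

Result:
name 
-----
Alice
Jack 
Kate 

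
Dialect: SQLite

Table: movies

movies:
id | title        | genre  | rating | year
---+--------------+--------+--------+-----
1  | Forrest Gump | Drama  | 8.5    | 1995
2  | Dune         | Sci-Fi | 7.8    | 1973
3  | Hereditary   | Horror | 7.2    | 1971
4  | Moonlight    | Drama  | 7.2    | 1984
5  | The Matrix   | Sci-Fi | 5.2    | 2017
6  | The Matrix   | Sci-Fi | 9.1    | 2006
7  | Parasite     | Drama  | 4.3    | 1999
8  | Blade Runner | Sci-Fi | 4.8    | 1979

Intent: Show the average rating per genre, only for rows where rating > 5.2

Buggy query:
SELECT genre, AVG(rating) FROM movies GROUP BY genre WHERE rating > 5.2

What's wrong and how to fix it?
Bug: WHERE cannot follow GROUP BY

Fix: Place WHERE between FROM and GROUP BY

Corrected query:
SELECT genre, AVG(rating) FROM movies WHERE rating > 5.2 GROUP BY genre

Result:
genre  | AVG(rating)
-------+------------
Drama  | 7.85       
Horror | 7.2        
Sci-Fi | 8.45       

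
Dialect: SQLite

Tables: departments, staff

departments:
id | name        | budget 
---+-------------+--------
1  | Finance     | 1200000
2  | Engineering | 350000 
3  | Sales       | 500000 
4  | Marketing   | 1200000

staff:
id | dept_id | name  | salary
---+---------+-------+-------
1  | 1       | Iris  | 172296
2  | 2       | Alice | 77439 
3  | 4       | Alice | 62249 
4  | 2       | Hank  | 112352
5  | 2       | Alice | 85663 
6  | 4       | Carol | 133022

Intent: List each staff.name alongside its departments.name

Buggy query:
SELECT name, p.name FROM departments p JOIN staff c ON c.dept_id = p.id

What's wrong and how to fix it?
Bug: Both tables have a 'name' column; the unqualified reference is ambiguous

Fix: Prefix ambiguous columns with the table alias

Corrected query:
SELECT c.name, p.name FROM departments p JOIN staff c ON c.dept_id = p.id

Result:
name  | name       
------+------------
Iris  | Finance    
Alice | Engineering
Alice | Marketing  
Hank  | Engineering
Alice | Engineering
Carol | Marketing  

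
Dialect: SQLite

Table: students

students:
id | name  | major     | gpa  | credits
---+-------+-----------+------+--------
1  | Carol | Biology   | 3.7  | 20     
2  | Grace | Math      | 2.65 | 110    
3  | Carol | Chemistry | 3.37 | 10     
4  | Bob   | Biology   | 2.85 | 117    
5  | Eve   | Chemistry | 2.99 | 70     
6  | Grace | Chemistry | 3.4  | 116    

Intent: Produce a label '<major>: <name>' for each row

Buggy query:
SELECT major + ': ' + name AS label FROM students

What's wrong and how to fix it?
Bug: '+' is numeric addition; on text columns SQLite converts them to 0 instead of concatenating

Fix: Use the || operator for string concatenation

Corrected query:
SELECT major || ': ' || name AS label FROM students

Result:
label           
----------------
Biology: Carol  
Math: Grace     
Chemistry: Carol
Biology: Bob    
Chemistry: Eve  
Chemistry: Grace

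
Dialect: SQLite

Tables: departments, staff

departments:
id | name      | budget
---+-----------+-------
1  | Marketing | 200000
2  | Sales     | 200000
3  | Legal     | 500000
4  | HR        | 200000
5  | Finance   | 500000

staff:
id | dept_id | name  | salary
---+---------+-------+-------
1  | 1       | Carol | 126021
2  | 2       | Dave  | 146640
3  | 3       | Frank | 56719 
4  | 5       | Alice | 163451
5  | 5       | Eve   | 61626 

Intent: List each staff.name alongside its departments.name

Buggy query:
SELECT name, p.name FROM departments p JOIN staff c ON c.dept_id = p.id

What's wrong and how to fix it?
Bug: Both tables have a 'name' column; the unqualified reference is ambiguous

Fix: Qualify the column with its table alias (c.name)

Corrected query:
SELECT c.name, p.name FROM departments p JOIN staff c ON c.dept_id = p.id

Result:
name  | name     
------+----------
Carol | Marketing
Dave  | Sales    
Frank | Legal    
Alice | Finance  
Eve   | Finance  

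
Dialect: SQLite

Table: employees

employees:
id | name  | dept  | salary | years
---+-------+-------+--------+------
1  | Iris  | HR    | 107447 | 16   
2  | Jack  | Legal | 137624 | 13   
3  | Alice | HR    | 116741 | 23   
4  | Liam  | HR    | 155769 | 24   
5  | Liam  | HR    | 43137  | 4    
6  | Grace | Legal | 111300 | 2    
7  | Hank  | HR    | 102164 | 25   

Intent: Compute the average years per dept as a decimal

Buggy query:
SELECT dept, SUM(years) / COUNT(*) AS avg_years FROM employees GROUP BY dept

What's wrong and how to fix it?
Bug: Both operands are integers, so '/' performs integer division and truncates

Fix: Multiply by 1.0 (or CAST to REAL) to force floating-point division

Corrected query:
SELECT dept, SUM(years) * 1.0 / COUNT(*) AS avg_years FROM employees GROUP BY dept

Result:
dept  | avg_years
------+----------
HR    | 18.4     
Legal | 7.5      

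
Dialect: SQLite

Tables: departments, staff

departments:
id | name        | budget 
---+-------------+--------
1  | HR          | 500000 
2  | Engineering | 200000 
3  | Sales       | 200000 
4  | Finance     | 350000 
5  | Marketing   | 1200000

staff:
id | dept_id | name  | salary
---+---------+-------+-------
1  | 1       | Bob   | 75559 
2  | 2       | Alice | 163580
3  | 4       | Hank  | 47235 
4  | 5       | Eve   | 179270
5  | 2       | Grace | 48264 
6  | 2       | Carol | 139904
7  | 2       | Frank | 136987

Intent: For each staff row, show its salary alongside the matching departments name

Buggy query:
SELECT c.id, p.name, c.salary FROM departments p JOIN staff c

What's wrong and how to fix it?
Bug: JOIN with no ON clause produces a cartesian product; every staff row pairs with every departments row

Fix: Add ON c.dept_id = p.id to the JOIN

Corrected query:
SELECT c.id, p.name, c.salary FROM departments p JOIN staff c ON c.dept_id = p.id

Result:
id | name        | salary
---+-------------+-------
1  | HR          | 75559 
2  | Engineering | 163580
3  | Finance     | 47235 
4  | Marketing   | 179270
5  | Engineering | 48264 
6  | Engineering | 139904
7  | Engineering | 136987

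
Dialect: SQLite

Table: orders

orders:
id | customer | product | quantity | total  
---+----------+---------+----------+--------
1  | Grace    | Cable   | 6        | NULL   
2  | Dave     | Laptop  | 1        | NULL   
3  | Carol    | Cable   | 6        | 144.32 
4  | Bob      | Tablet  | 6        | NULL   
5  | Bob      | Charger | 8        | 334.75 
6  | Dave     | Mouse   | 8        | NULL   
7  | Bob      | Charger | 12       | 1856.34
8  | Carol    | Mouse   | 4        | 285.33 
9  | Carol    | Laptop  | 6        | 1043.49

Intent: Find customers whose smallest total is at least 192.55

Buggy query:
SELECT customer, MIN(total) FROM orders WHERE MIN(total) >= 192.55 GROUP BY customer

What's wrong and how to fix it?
Bug: Aggregates like MIN are computed per group after WHERE runs

Fix: Replace WHERE with HAVING after the GROUP BY

Corrected query:
SELECT customer, MIN(total) FROM orders GROUP BY customer HAVING MIN(total) >= 192.55

Result:
customer | MIN(total)
---------+-----------
Bob      | 334.75    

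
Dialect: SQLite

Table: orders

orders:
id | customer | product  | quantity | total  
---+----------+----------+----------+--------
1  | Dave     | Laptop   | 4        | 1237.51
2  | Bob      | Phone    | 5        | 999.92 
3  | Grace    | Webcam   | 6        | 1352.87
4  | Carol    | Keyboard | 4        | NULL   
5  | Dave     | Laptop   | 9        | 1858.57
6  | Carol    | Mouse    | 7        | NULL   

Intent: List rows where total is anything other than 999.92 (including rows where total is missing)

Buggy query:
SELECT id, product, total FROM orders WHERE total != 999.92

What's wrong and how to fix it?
Bug: Inequality against NULL is unknown, not true; rows with NULL are dropped

Fix: Add an explicit OR total IS NULL to include the missing-value rows

Corrected query:
SELECT id, product, total FROM orders WHERE total != 999.92 OR total IS NULL

Result:
id | product  | total  
---+----------+--------
1  | Laptop   | 1237.51
3  | Webcam   | 1352.87
4  | Keyboard | NULL   
5  | Laptop   | 1858.57
6  | Mouse    | NULL   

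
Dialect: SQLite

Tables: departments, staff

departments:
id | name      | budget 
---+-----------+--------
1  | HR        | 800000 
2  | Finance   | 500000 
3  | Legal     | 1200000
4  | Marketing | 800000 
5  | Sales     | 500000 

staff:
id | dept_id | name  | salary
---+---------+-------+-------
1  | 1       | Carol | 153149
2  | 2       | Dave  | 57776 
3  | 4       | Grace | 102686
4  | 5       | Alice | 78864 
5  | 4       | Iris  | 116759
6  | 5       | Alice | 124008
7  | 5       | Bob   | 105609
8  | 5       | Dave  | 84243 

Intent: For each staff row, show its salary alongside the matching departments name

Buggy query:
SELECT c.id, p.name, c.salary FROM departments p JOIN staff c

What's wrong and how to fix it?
Bug: Missing join condition: each staff row is matched to all departments rows instead of just its own

Fix: Specify the join condition linking the foreign key to the parent id

Corrected query:
SELECT c.id, p.name, c.salary FROM departments p JOIN staff c ON c.dept_id = p.id

Result:
id | name      | salary
---+-----------+-------
1  | HR        | 153149
2  | Finance   | 57776 
3  | Marketing | 102686
4  | Sales     | 78864 
5  | Marketing | 116759
6  | Sales     | 124008
7  | Sales     | 105609
8  | Sales     | 84243 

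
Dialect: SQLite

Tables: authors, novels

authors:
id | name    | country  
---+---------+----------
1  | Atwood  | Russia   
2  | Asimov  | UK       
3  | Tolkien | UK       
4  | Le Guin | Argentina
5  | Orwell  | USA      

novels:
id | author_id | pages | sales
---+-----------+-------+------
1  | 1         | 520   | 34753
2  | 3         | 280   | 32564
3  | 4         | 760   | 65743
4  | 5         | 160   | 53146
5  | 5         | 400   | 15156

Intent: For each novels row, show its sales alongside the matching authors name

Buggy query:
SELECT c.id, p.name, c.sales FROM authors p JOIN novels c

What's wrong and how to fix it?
Bug: Missing join condition: each novels row is matched to all authors rows instead of just its own

Fix: Specify the join condition linking the foreign key to the parent id

Corrected query:
SELECT c.id, p.name, c.sales FROM authors p JOIN novels c ON c.author_id = p.id

Result:
id | name    | sales
---+---------+------
1  | Atwood  | 34753
2  | Tolkien | 32564
3  | Le Guin | 65743
4  | Orwell  | 53146
5  | Orwell  | 15156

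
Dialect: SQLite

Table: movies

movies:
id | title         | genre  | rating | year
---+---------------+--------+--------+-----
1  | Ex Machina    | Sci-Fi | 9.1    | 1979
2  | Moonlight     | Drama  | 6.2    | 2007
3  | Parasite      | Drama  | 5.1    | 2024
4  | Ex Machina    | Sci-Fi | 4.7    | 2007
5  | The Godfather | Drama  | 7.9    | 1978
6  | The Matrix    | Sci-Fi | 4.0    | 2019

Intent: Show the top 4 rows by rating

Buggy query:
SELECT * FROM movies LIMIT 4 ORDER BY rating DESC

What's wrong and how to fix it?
Bug: ORDER BY cannot follow LIMIT; LIMIT is the final clause

Fix: Sort with ORDER BY, then apply LIMIT

Corrected query:
SELECT * FROM movies ORDER BY rating DESC LIMIT 4

Result:
id | title         | genre  | rating | year
---+---------------+--------+--------+-----
1  | Ex Machina    | Sci-Fi | 9.1    | 1979
5  | The Godfather | Drama  | 7.9    | 1978
2  | Moonlight     | Drama  | 6.2    | 2007
3  | Parasite      | Drama  | 5.1    | 2024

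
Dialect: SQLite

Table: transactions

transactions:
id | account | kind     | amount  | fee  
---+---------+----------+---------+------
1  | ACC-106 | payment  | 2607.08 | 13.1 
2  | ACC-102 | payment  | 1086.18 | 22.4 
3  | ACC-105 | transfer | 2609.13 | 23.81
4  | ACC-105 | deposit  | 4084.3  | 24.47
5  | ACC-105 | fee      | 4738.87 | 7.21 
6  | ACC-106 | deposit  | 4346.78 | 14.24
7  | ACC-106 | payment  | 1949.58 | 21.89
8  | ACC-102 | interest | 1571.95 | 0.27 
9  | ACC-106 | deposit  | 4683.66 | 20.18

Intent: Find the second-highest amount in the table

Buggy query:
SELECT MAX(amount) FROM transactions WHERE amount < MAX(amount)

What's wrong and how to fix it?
Bug: MAX(amount) on the right of the comparison is an aggregate-in-WHERE error

Fix: Put the inner MAX in a scalar subquery

Corrected query:
SELECT MAX(amount) FROM transactions WHERE amount < (SELECT MAX(amount) FROM transactions)

Result:
MAX(amount)
-----------
4683.66    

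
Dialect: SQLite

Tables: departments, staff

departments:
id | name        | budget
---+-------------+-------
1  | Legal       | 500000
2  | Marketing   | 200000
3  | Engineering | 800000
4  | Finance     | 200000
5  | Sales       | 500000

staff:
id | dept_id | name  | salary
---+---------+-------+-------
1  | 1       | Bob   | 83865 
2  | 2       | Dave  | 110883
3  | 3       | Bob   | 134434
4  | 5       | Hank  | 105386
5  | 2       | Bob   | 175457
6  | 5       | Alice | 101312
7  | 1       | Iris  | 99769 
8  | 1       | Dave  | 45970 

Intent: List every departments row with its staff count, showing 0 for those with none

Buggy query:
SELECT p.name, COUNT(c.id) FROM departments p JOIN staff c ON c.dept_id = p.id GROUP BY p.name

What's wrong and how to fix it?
Bug: INNER JOIN drops departments rows that have no matching staff rows

Fix: Use LEFT JOIN so parents without children still appear (COUNT(c.id) gives 0)

Corrected query:
SELECT p.name, COUNT(c.id) FROM departments p LEFT JOIN staff c ON c.dept_id = p.id GROUP BY p.name

Result:
name        | COUNT(c.id)
------------+------------
Engineering | 1          
Finance     | 0          
Legal       | 3          
Marketing   | 2          
Sales       | 2          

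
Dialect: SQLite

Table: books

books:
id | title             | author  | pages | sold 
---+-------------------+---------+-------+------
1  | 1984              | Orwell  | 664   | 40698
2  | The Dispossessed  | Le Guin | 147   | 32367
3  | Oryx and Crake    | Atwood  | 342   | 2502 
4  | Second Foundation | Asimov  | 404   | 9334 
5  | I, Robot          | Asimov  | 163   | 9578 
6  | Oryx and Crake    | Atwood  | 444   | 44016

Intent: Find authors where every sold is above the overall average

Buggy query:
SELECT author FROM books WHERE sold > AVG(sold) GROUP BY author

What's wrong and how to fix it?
Bug: WHERE evaluates per row before aggregation, so AVG() is unavailable

Fix: Use a subquery for AVG and a HAVING MIN(...) filter so the condition holds for every row in the group

Corrected query:
SELECT author FROM books GROUP BY author HAVING MIN(sold) > (SELECT AVG(sold) FROM books)

Result:
author 
-------
Le Guin
Orwell 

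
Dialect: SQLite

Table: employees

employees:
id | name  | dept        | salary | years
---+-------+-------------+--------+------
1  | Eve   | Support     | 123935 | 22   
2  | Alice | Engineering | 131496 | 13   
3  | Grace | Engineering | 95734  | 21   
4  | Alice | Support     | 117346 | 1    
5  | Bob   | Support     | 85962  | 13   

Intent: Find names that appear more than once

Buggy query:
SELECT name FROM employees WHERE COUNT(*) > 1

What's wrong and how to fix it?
Bug: WHERE can't reference COUNT(*); aggregates are computed after WHERE

Fix: GROUP BY name, then filter groups with HAVING COUNT(*) > 1

Corrected query:
SELECT name FROM employees GROUP BY name HAVING COUNT(*) > 1

Result:
name 
-----
Alice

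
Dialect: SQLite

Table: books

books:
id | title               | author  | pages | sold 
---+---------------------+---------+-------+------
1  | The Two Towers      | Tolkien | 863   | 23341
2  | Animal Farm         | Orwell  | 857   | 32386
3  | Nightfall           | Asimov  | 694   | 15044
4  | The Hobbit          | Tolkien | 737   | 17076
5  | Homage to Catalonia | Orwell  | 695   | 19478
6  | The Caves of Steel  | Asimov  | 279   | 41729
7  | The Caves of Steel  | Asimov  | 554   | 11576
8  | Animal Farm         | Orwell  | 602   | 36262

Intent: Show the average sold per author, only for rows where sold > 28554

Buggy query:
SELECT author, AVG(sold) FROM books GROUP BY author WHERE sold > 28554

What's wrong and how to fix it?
Bug: Row-level WHERE must come before GROUP BY in the clause order

Fix: Place WHERE between FROM and GROUP BY

Corrected query:
SELECT author, AVG(sold) FROM books WHERE sold > 28554 GROUP BY author

Result:
author | AVG(sold)
-------+----------
Asimov | 41729    
Orwell | 34324    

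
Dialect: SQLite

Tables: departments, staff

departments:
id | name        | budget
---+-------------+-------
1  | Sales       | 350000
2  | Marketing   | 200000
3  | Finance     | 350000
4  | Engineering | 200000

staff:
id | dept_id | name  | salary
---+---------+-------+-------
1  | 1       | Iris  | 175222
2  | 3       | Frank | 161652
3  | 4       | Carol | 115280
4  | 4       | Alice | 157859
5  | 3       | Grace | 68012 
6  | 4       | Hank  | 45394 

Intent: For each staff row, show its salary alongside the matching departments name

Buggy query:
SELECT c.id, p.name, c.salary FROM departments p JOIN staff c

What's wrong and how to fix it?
Bug: Missing join condition: each staff row is matched to all departments rows instead of just its own

Fix: Add ON c.dept_id = p.id to the JOIN

Corrected query:
SELECT c.id, p.name, c.salary FROM departments p JOIN staff c ON c.dept_id = p.id

Result:
id | name        | salary
---+-------------+-------
1  | Sales       | 175222
2  | Finance     | 161652
3  | Engineering | 115280
4  | Engineering | 157859
5  | Finance     | 68012 
6  | Engineering | 45394 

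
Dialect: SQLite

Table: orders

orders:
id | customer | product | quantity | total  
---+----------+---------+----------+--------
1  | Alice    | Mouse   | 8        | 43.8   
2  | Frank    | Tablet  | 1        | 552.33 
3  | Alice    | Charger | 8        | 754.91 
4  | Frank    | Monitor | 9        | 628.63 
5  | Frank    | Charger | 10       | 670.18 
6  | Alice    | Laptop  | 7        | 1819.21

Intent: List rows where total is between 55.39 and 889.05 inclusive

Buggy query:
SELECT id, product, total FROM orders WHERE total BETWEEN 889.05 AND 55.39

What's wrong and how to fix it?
Bug: BETWEEN expects the lower bound first; with 889.05 AND 55.39 the range is empty

Fix: Swap the bounds so the smaller value comes first

Corrected query:
SELECT id, product, total FROM orders WHERE total BETWEEN 55.39 AND 889.05

Result:
id | product | total 
---+---------+-------
2  | Tablet  | 552.33
3  | Charger | 754.91
4  | Monitor | 628.63
5  | Charger | 670.18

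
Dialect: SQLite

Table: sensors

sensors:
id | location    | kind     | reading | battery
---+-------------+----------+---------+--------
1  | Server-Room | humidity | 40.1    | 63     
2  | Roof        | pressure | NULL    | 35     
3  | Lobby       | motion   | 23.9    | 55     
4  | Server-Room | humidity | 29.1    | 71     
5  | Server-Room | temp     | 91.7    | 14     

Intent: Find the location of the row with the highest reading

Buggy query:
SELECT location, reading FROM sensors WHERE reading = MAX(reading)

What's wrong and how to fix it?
Bug: WHERE is evaluated per row; an aggregate over the whole table isn't defined there

Fix: Wrap MAX in a scalar subquery so WHERE compares against a single value

Corrected query:
SELECT location, reading FROM sensors WHERE reading = (SELECT MAX(reading) FROM sensors)

Result:
location    | reading
------------+--------
Server-Room | 91.7   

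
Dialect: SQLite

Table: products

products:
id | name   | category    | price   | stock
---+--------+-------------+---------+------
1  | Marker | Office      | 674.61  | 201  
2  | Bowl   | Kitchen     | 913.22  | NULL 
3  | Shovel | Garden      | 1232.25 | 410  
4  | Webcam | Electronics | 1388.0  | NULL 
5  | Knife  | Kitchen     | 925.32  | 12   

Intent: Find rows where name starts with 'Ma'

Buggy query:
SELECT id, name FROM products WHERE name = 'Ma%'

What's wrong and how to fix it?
Bug: '=' compares the literal string including the % character; pattern matching needs LIKE

Fix: Use LIKE for wildcard pattern matching

Corrected query:
SELECT id, name FROM products WHERE name LIKE 'Ma%'

Result:
id | name  
---+-------
1  | Marker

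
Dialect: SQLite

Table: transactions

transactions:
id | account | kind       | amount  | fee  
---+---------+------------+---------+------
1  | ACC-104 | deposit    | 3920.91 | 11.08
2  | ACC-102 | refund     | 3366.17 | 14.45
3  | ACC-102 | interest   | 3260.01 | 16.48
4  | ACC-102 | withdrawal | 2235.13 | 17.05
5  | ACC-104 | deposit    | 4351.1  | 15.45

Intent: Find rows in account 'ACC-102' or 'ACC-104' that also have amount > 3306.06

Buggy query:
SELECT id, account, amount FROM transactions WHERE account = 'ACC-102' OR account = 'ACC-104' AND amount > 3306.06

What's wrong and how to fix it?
Bug: Without parentheses, AND is evaluated before OR, so the amount filter only applies to the 'ACC-104' branch

Fix: Group the OR with parentheses (or use IN), then AND the threshold

Corrected query:
SELECT id, account, amount FROM transactions WHERE (account = 'ACC-102' OR account = 'ACC-104') AND amount > 3306.06

Result:
id | account | amount 
---+---------+--------
1  | ACC-104 | 3920.91
2  | ACC-102 | 3366.17
5  | ACC-104 | 4351.1 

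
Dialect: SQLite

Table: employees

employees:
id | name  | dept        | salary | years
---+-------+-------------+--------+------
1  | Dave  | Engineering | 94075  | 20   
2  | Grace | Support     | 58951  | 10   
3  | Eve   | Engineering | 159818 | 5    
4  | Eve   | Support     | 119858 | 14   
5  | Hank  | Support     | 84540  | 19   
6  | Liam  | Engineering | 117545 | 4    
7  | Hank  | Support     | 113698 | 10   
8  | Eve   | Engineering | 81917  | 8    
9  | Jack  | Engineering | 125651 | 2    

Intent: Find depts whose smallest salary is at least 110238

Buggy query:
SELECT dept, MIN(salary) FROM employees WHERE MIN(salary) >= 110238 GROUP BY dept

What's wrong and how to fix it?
Bug: Aggregates like MIN are computed per group after WHERE runs

Fix: Use HAVING for the per-group MIN condition

Corrected query:
SELECT dept, MIN(salary) FROM employees GROUP BY dept HAVING MIN(salary) >= 110238

Result:
(no rows)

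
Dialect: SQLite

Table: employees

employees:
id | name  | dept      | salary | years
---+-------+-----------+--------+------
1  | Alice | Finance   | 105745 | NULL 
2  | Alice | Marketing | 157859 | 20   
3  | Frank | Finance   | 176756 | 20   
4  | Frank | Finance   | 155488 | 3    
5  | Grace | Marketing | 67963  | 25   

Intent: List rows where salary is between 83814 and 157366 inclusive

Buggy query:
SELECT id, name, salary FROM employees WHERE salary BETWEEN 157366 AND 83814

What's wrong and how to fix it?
Bug: BETWEEN expects the lower bound first; with 157366 AND 83814 the range is empty

Fix: Swap the bounds so the smaller value comes first

Corrected query:
SELECT id, name, salary FROM employees WHERE salary BETWEEN 83814 AND 157366

Result:
id | name  | salary
---+-------+-------
1  | Alice | 105745
4  | Frank | 155488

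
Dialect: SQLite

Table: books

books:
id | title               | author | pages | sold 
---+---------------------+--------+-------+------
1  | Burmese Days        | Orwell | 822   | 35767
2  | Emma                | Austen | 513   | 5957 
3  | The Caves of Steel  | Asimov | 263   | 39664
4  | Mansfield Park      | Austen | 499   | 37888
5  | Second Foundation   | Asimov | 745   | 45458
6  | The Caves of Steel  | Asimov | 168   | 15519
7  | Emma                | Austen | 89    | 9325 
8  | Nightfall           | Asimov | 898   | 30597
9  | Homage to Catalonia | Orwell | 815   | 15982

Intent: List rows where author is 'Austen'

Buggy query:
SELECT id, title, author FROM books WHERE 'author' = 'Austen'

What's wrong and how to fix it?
Bug: Single quotes denote string literals in SQL; the column name is being compared as a constant string

Fix: Reference the column as author without single quotes

Corrected query:
SELECT id, title, author FROM books WHERE author = 'Austen'

Result:
id | title          | author
---+----------------+-------
2  | Emma           | Austen
4  | Mansfield Park | Austen
7  | Emma           | Austen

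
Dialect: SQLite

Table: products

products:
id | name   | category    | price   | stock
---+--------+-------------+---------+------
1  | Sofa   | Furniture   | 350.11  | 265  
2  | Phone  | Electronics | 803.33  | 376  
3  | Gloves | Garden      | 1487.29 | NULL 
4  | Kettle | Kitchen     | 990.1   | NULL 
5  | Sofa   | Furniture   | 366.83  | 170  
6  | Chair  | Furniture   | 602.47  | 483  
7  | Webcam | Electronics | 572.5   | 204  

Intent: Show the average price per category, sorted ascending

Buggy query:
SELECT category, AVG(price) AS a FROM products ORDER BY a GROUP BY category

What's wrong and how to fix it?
Bug: ORDER BY appears before GROUP BY; SQL clause order requires GROUP BY first

Fix: Move ORDER BY to the end, after GROUP BY

Corrected query:
SELECT category, AVG(price) AS a FROM products GROUP BY category ORDER BY a

Result:
category    | a         
------------+-----------
Furniture   | 439.803333
Electronics | 687.915   
Kitchen     | 990.1     
Garden      | 1487.29   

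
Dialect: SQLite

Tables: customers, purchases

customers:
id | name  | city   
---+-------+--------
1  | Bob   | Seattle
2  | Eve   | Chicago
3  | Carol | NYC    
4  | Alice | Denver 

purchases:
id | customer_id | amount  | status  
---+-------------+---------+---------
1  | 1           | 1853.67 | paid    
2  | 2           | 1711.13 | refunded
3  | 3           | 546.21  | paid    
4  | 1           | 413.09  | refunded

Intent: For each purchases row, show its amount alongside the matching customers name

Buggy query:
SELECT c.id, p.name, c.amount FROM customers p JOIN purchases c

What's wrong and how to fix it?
Bug: JOIN with no ON clause produces a cartesian product; every purchases row pairs with every customers row

Fix: Add ON c.customer_id = p.id to the JOIN

Corrected query:
SELECT c.id, p.name, c.amount FROM customers p JOIN purchases c ON c.customer_id = p.id

Result:
id | name  | amount 
---+-------+--------
1  | Bob   | 1853.67
2  | Eve   | 1711.13
3  | Carol | 546.21 
4  | Bob   | 413.09 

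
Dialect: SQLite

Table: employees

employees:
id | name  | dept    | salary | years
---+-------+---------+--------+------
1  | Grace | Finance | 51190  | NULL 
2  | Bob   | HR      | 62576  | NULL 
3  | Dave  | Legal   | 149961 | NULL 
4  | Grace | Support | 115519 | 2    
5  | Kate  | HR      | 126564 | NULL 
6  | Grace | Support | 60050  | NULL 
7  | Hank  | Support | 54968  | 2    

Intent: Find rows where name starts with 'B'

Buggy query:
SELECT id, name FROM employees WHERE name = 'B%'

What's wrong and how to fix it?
Bug: Wildcards only work with LIKE; '=' treats '%' as a literal character

Fix: Use LIKE for wildcard pattern matching

Corrected query:
SELECT id, name FROM employees WHERE name LIKE 'B%'

Result:
id | name
---+-----
2  | Bob 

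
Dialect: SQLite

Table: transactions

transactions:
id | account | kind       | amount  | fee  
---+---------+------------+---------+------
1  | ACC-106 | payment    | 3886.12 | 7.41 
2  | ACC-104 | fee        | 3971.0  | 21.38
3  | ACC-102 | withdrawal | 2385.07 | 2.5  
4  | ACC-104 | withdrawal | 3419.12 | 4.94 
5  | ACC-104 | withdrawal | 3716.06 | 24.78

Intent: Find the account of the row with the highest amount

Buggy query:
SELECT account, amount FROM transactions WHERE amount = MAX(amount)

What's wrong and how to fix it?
Bug: MAX(amount) is an aggregate and cannot be used directly in WHERE

Fix: Use a subquery: WHERE amount = (SELECT MAX(amount) FROM transactions)

Corrected query:
SELECT account, amount FROM transactions WHERE amount = (SELECT MAX(amount) FROM transactions)

Result:
account | amount
--------+-------
ACC-104 | 3971  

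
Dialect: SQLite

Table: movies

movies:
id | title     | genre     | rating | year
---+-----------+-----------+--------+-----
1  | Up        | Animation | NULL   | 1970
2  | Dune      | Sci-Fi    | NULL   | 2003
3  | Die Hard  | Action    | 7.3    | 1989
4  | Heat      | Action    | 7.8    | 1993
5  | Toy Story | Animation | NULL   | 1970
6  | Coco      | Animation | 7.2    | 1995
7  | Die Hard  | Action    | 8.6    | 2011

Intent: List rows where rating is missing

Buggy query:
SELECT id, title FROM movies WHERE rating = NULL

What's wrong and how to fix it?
Bug: '= NULL' is always unknown in SQL three-valued logic, so no rows match

Fix: Replace '= NULL' with 'IS NULL'

Corrected query:
SELECT id, title FROM movies WHERE rating IS NULL

Result:
id | title    
---+----------
1  | Up       
2  | Dune     
5  | Toy Story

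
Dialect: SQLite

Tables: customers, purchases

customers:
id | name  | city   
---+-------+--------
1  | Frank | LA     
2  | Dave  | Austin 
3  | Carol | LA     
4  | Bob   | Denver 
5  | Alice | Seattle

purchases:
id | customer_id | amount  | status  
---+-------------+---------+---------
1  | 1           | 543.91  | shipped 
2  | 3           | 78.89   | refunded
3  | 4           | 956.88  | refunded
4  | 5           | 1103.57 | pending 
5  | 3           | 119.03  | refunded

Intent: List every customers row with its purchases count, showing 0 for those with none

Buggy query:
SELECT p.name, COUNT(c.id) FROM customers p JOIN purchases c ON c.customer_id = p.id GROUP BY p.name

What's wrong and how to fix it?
Bug: An inner join excludes parents with zero children

Fix: Use LEFT JOIN so parents without children still appear (COUNT(c.id) gives 0)

Corrected query:
SELECT p.name, COUNT(c.id) FROM customers p LEFT JOIN purchases c ON c.customer_id = p.id GROUP BY p.name

Result:
name  | COUNT(c.id)
------+------------
Alice | 1          
Bob   | 1          
Carol | 2          
Dave  | 0          
Frank | 1          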